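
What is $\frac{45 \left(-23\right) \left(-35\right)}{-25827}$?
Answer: $- \frac{12075}{8609} \approx -1.4026$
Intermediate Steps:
$\frac{45 \left(-23\right) \left(-35\right)}{-25827} = \left(-1035\right) \left(-35\right) \left(- \frac{1}{25827}\right) = 36225 \left(- \frac{1}{25827}\right) = - \frac{12075}{8609}$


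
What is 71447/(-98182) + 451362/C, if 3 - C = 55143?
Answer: -2010633811/225573145 ≈ -8.9135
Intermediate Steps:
C = -55140 (C = 3 - 1*55143 = 3 - 55143 = -55140)
71447/(-98182) + 451362/C = 71447/(-98182) + 451362/(-55140) = 71447*(-1/98182) + 451362*(-1/55140) = -71447/98182 - 75227/9190 = -2010633811/225573145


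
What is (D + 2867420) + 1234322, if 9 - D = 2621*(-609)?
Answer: 5697940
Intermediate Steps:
D = 1596198 (D = 9 - 2621*(-609) = 9 - 1*(-1596189) = 9 + 1596189 = 1596198)
(D + 2867420) + 1234322 = (1596198 + 2867420) + 1234322 = 4463618 + 1234322 = 5697940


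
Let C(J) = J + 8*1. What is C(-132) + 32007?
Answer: 31883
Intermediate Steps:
C(J) = 8 + J (C(J) = J + 8 = 8 + J)
C(-132) + 32007 = (8 - 132) + 32007 = -124 + 32007 = 31883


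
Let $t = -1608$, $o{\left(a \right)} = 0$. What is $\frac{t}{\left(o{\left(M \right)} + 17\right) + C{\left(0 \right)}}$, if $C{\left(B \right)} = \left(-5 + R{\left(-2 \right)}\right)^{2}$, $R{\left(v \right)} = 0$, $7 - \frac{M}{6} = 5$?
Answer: $- \frac{268}{7} \approx -38.286$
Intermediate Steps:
$M = 12$ ($M = 42 - 30 = 12$)
$C{\left(B \right)} = 25$ ($C{\left(B \right)} = \left(-5 + 0\right)^{2} = \left(-5\right)^{2} = 25$)
$\frac{t}{\left(o{\left(M \right)} + 17\right) + C{\left(0 \right)}} = - \frac{1608}{\left(0 + 17\right) + 25} = - \frac{1608}{17 + 25} = - \frac{1608}{42} = \left(-1608\right) \frac{1}{42} = - \frac{268}{7}$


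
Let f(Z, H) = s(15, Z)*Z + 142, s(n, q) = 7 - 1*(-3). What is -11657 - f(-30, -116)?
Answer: -11499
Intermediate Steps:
s(n, q) = 10 (s(n, q) = 7 + 3 = 10)
f(Z, H) = 142 + 10*Z (f(Z, H) = 10*Z + 142 = 142 + 10*Z)
-11657 - f(-30, -116) = -11657 - (142 + 10*(-30)) = -11657 - (142 - 300) = -11657 - 1*(-158) = -11657 + 158 = -11499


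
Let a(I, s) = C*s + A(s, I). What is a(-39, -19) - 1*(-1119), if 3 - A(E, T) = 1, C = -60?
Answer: 2261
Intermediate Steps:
A(E, T) = 2 (A(E, T) = 3 - 1*1 = 3 - 1 = 2)
a(I, s) = 2 - 60*s (a(I, s) = -60*s + 2 = 2 - 60*s)
a(-39, -19) - 1*(-1119) = (2 - 60*(-19)) - 1*(-1119) = (2 + 1140) + 1119 = 1142 + 1119 = 2261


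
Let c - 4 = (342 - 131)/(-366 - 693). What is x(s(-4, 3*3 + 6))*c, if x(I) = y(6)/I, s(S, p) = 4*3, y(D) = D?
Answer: 4025/2118 ≈ 1.9004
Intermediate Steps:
s(S, p) = 12
x(I) = 6/I
c = 4025/1059 (c = 4 + (342 - 131)/(-366 - 693) = 4 + 211/(-1059) = 4 + 211*(-1/1059) = 4 - 211/1059 = 4025/1059 ≈ 3.8008)
x(s(-4, 3*3 + 6))*c = (6/12)*(4025/1059) = (6*(1/12))*(4025/1059) = (½)*(4025/1059) = 4025/2118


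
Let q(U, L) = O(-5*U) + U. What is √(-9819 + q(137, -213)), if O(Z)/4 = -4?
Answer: I*√9698 ≈ 98.478*I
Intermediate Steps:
O(Z) = -16 (O(Z) = 4*(-4) = -16)
q(U, L) = -16 + U
√(-9819 + q(137, -213)) = √(-9819 + (-16 + 137)) = √(-9819 + 121) = √(-9698) = I*√9698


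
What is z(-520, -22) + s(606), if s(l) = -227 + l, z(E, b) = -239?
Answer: 140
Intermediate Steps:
z(-520, -22) + s(606) = -239 + (-227 + 606) = -239 + 379 = 140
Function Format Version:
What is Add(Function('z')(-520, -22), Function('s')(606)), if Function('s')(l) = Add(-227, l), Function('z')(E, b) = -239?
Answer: 140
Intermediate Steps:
Add(Function('z')(-520, -22), Function('s')(606)) = Add(-239, Add(-227, 606)) = Add(-239, 379) = 140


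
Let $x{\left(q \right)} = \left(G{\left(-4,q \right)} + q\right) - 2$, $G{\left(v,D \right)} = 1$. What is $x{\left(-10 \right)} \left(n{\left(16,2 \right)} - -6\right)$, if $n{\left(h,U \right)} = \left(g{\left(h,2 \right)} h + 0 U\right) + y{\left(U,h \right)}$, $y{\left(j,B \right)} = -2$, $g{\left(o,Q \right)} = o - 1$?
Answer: $-2684$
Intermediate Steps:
$g{\left(o,Q \right)} = -1 + o$
$x{\left(q \right)} = -1 + q$ ($x{\left(q \right)} = \left(1 + q\right) - 2 = -1 + q$)
$n{\left(h,U \right)} = -2 + h \left(-1 + h\right)$ ($n{\left(h,U \right)} = \left(\left(-1 + h\right) h + 0 U\right) - 2 = \left(h \left(-1 + h\right) + 0\right) - 2 = h \left(-1 + h\right) - 2 = -2 + h \left(-1 + h\right)$)
$x{\left(-10 \right)} \left(n{\left(16,2 \right)} - -6\right) = \left(-1 - 10\right) \left(\left(-2 + 16 \left(-1 + 16\right)\right) - -6\right) = - 11 \left(\left(-2 + 16 \cdot 15\right) + 6\right) = - 11 \left(\left(-2 + 240\right) + 6\right) = - 11 \left(238 + 6\right) = \left(-11\right) 244 = -2684$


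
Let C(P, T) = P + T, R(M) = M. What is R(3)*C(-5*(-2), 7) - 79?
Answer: -28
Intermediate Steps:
R(3)*C(-5*(-2), 7) - 79 = 3*(-5*(-2) + 7) - 79 = 3*(10 + 7) - 79 = 3*17 - 79 = 51 - 79 = -28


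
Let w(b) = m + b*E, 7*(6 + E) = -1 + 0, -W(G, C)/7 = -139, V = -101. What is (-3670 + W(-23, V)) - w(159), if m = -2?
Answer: -12028/7 ≈ -1718.3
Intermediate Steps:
W(G, C) = 973 (W(G, C) = -7*(-139) = 973)
E = -43/7 (E = -6 + (-1 + 0)/7 = -6 + (1/7)*(-1) = -6 - 1/7 = -43/7 ≈ -6.1429)
w(b) = -2 - 43*b/7 (w(b) = -2 + b*(-43/7) = -2 - 43*b/7)
(-3670 + W(-23, V)) - w(159) = (-3670 + 973) - (-2 - 43/7*159) = -2697 - (-2 - 6837/7) = -2697 - 1*(-6851/7) = -2697 + 6851/7 = -12028/7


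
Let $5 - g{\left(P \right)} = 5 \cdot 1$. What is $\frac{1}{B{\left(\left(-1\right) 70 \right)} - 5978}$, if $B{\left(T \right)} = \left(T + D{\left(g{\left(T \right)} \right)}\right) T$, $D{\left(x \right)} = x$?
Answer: $- \frac{1}{1078} \approx -0.00092764$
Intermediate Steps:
$g{\left(P \right)} = 0$ ($g{\left(P \right)} = 5 - 5 \cdot 1 = 5 - 5 = 0$)
$B{\left(T \right)} = T^{2}$ ($B{\left(T \right)} = \left(T + 0\right) T = T T = T^{2}$)
$\frac{1}{B{\left(\left(-1\right) 70 \right)} - 5978} = \frac{1}{\left(\left(-1\right) 70\right)^{2} - 5978} = \frac{1}{\left(-70\right)^{2} - 5978} = \frac{1}{4900 - 5978} = \frac{1}{-1078} = - \frac{1}{1078}$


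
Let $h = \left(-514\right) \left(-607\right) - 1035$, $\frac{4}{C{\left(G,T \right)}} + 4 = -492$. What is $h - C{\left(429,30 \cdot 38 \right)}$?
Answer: $\frac{38559413}{124} \approx 3.1096 \cdot 10^{5}$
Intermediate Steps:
$C{\left(G,T \right)} = - \frac{1}{124}$ ($C{\left(G,T \right)} = \frac{4}{-4 - 492} = \frac{4}{-496} = 4 \left(- \frac{1}{496}\right) = - \frac{1}{124}$)
$h = 310963$ ($h = 311998 - 1035 = 310963$)
$h - C{\left(429,30 \cdot 38 \right)} = 310963 - - \frac{1}{124} = 310963 + \frac{1}{124} = \frac{38559413}{124}$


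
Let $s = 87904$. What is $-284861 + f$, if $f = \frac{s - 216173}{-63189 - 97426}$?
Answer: $- \frac{45752821246}{160615} \approx -2.8486 \cdot 10^{5}$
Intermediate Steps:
$f = \frac{128269}{160615}$ ($f = \frac{87904 - 216173}{-63189 - 97426} = - \frac{128269}{-160615} = \left(-128269\right) \left(- \frac{1}{160615}\right) = \frac{128269}{160615} \approx 0.79861$)
$-284861 + f = -284861 + \frac{128269}{160615} = - \frac{45752821246}{160615}$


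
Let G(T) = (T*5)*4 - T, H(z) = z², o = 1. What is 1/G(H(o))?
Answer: 1/19 ≈ 0.052632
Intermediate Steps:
G(T) = 19*T (G(T) = (5*T)*4 - T = 20*T - T = 19*T)
1/G(H(o)) = 1/(19*1²) = 1/(19*1) = 1/19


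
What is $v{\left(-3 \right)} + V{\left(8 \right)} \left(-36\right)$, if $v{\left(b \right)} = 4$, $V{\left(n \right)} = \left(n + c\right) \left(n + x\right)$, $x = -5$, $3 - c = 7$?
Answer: $-428$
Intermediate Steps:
$c = -4$ ($c = 3 - 7 = -4$)
$V{\left(n \right)} = \left(-5 + n\right) \left(-4 + n\right)$ ($V{\left(n \right)} = \left(n - 4\right) \left(n - 5\right) = \left(-4 + n\right) \left(-5 + n\right) = \left(-5 + n\right) \left(-4 + n\right)$)
$v{\left(-3 \right)} + V{\left(8 \right)} \left(-36\right) = 4 + \left(20 + 8^{2} - 72\right) \left(-36\right) = 4 + \left(20 + 64 - 72\right) \left(-36\right) = 4 + 12 \left(-36\right) = 4 - 432 = -428$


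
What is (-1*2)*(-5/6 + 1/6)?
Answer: 4/3 ≈ 1.3333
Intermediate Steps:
(-1*2)*(-5/6 + 1/6) = -2*(-5*⅙ + 1*(⅙)) = -2*(-⅚ + ⅙) = -2*(-⅔) = 4/3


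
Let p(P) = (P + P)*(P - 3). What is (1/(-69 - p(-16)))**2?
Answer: 1/458329 ≈ 2.1818e-6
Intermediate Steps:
p(P) = 2*P*(-3 + P) (p(P) = (2*P)*(-3 + P) = 2*P*(-3 + P))
(1/(-69 - p(-16)))**2 = (1/(-69 - 2*(-16)*(-3 - 16)))**2 = (1/(-69 - 2*(-16)*(-19)))**2 = (1/(-69 - 1*608))**2 = (1/(-69 - 608))**2 = (1/(-677))**2 = (-1/677)**2 = 1/458329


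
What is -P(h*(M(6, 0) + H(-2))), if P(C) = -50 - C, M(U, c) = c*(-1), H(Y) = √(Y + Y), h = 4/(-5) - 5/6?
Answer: 50 - 49*I/15 ≈ 50.0 - 3.2667*I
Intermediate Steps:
h = -49/30 (h = 4*(-⅕) - 5*⅙ = -⅘ - ⅚ = -49/30 ≈ -1.6333)
H(Y) = √2*√Y (H(Y) = √(2*Y) = √2*√Y)
M(U, c) = -c
-P(h*(M(6, 0) + H(-2))) = -(-50 - (-49)*(-1*0 + √2*√(-2))/30) = -(-50 - (-49)*(0 + √2*(I*√2))/30) = -(-50 - (-49)*(0 + 2*I)/30) = -(-50 - (-49)*2*I/30) = -(-50 - (-49)*I/15) = -(-50 + 49*I/15) = 50 - 49*I/15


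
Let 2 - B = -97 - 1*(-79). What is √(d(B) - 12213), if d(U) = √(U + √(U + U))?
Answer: √(-12213 + √2*√(10 + √10)) ≈ 110.49*I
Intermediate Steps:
B = 20 (B = 2 - (-97 - 1*(-79)) = 2 - (-97 + 79) = 2 - 1*(-18) = 2 + 18 = 20)
d(U) = √(U + √2*√U) (d(U) = √(U + √(2*U)) = √(U + √2*√U))
√(d(B) - 12213) = √(√(20 + √2*√20) - 12213) = √(√(20 + √2*(2*√5)) - 12213) = √(√(20 + 2*√10) - 12213) = √(-12213 + √(20 + 2*√10))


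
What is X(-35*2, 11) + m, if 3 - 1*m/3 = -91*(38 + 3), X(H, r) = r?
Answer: 11213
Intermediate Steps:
m = 11202 (m = 9 - (-273)*(38 + 3) = 9 - (-273)*41 = 9 - 3*(-3731) = 9 + 11193 = 11202)
X(-35*2, 11) + m = 11 + 11202 = 11213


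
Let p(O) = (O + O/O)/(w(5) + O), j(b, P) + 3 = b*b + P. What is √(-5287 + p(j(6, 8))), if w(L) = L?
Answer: 2*I*√699085/23 ≈ 72.705*I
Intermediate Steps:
j(b, P) = -3 + P + b² (j(b, P) = -3 + (b*b + P) = -3 + (b² + P) = -3 + (P + b²) = -3 + P + b²)
p(O) = (1 + O)/(5 + O) (p(O) = (O + O/O)/(5 + O) = (O + 1)/(5 + O) = (1 + O)/(5 + O))
√(-5287 + p(j(6, 8))) = √(-5287 + (1 + (-3 + 8 + 6²))/(5 + (-3 + 8 + 6²))) = √(-5287 + (1 + (-3 + 8 + 36))/(5 + (-3 + 8 + 36))) = √(-5287 + (1 + 41)/(5 + 41)) = √(-5287 + 42/46) = √(-5287 + (1/46)*42) = √(-5287 + 21/23) = √(-121580/23) = 2*I*√699085/23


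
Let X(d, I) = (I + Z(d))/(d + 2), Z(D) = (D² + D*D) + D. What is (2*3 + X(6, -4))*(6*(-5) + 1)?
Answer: -1769/4 ≈ -442.25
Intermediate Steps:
Z(D) = D + 2*D² (Z(D) = (D² + D²) + D = 2*D² + D = D + 2*D²)
X(d, I) = (I + d*(1 + 2*d))/(2 + d) (X(d, I) = (I + d*(1 + 2*d))/(d + 2) = (I + d*(1 + 2*d))/(2 + d))
(2*3 + X(6, -4))*(6*(-5) + 1) = (2*3 + (-4 + 6*(1 + 2*6))/(2 + 6))*(6*(-5) + 1) = (6 + (-4 + 6*(1 + 12))/8)*(-30 + 1) = (6 + (-4 + 6*13)/8)*(-29) = (6 + (-4 + 78)/8)*(-29) = (6 + (⅛)*74)*(-29) = (6 + 37/4)*(-29) = (61/4)*(-29) = -1769/4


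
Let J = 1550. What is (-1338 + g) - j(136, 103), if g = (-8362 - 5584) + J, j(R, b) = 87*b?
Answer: -22695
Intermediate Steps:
g = -12396 (g = (-8362 - 5584) + 1550 = -13946 + 1550 = -12396)
(-1338 + g) - j(136, 103) = (-1338 - 12396) - 87*103 = -13734 - 1*8961 = -13734 - 8961 = -22695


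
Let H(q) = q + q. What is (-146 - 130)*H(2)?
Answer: -1104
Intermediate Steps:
H(q) = 2*q
(-146 - 130)*H(2) = (-146 - 130)*(2*2) = -276*4 = -1104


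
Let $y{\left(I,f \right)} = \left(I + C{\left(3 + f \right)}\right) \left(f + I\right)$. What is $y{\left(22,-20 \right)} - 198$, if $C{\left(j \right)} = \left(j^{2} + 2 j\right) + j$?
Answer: $322$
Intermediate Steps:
$C{\left(j \right)} = j^{2} + 3 j$
$y{\left(I,f \right)} = \left(I + f\right) \left(I + \left(3 + f\right) \left(6 + f\right)\right)$ ($y{\left(I,f \right)} = \left(I + \left(3 + f\right) \left(3 + \left(3 + f\right)\right)\right) \left(f + I\right) = \left(I + \left(3 + f\right) \left(6 + f\right)\right) \left(I + f\right) = \left(I + f\right) \left(I + \left(3 + f\right) \left(6 + f\right)\right)$)
$y{\left(22,-20 \right)} - 198 = \left(22^{2} + 22 \left(-20\right) + 22 \left(3 - 20\right) \left(6 - 20\right) - 20 \left(3 - 20\right) \left(6 - 20\right)\right) - 198 = \left(484 - 440 + 22 \left(-17\right) \left(-14\right) - \left(-340\right) \left(-14\right)\right) - 198 = \left(484 - 440 + 5236 - 4760\right) - 198 = 520 - 198 = 322$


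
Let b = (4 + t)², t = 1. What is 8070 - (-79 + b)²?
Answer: 5154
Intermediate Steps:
b = 25 (b = (4 + 1)² = 5² = 25)
8070 - (-79 + b)² = 8070 - (-79 + 25)² = 8070 - 1*(-54)² = 8070 - 1*2916 = 8070 - 2916 = 5154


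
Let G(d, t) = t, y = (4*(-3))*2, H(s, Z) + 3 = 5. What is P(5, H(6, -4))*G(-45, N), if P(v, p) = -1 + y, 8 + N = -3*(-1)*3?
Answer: -25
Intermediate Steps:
N = 1 (N = -8 - 3*(-1)*3 = -8 + 3*3 = -8 + 9 = 1)
H(s, Z) = 2 (H(s, Z) = -3 + 5 = 2)
y = -24 (y = -12*2 = -24)
P(v, p) = -25 (P(v, p) = -1 - 24 = -25)
P(5, H(6, -4))*G(-45, N) = -25*1 = -25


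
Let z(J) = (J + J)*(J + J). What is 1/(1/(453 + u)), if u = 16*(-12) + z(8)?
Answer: 517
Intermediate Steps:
z(J) = 4*J² (z(J) = (2*J)*(2*J) = 4*J²)
u = 64 (u = 16*(-12) + 4*8² = -192 + 4*64 = -192 + 256 = 64)
1/(1/(453 + u)) = 1/(1/(453 + 64)) = 1/(1/517) = 517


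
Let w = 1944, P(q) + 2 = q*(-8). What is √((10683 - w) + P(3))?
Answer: √8713 ≈ 93.344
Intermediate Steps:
P(q) = -2 - 8*q (P(q) = -2 + q*(-8) = -2 - 8*q)
√((10683 - w) + P(3)) = √((10683 - 1*1944) + (-2 - 8*3)) = √((10683 - 1944) + (-2 - 24)) = √(8739 - 26) = √8713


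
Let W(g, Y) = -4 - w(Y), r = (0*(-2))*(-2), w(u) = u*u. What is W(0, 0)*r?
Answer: 0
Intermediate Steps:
w(u) = u²
r = 0 (r = 0*(-2) = 0)
W(g, Y) = -4 - Y²
W(0, 0)*r = (-4 - 1*0²)*0 = (-4 - 1*0)*0 = (-4 + 0)*0 = -4*0 = 0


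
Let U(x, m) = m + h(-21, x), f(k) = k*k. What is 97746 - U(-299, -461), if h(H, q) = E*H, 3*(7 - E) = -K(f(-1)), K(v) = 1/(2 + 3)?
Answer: 491777/5 ≈ 98355.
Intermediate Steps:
f(k) = k**2
K(v) = 1/5
E = 106/15 (E = 7 - (-1)/(3*5) = 7 - 1/3*(-1/5) = 7 + 1/15 = 106/15 ≈ 7.0667)
h(H, q) = 106*H/15
U(x, m) = -742/5 + m (U(x, m) = m + (106/15)*(-21) = m - 742/5 = -742/5 + m)
97746 - U(-299, -461) = 97746 - (-742/5 - 461) = 97746 - 1*(-3047/5) = 97746 + 3047/5 = 491777/5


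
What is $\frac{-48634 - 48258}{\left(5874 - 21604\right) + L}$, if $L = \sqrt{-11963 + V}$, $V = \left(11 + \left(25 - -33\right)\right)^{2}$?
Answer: $\frac{58619660}{9516927} + \frac{48446 i \sqrt{7202}}{123720051} \approx 6.1595 + 0.033231 i$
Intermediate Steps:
$V = 4761$ ($V = \left(11 + \left(25 + 33\right)\right)^{2} = \left(11 + 58\right)^{2} = 69^{2} = 4761$)
$L = i \sqrt{7202}$ ($L = \sqrt{-11963 + 4761} = \sqrt{-7202} = i \sqrt{7202} \approx 84.865 i$)
$\frac{-48634 - 48258}{\left(5874 - 21604\right) + L} = \frac{-48634 - 48258}{\left(5874 - 21604\right) + i \sqrt{7202}} = - \frac{96892}{-15730 + i \sqrt{7202}}$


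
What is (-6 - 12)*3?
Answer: -54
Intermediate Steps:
(-6 - 12)*3 = -18*3 = -54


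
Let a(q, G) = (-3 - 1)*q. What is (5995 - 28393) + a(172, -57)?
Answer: -23086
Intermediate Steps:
a(q, G) = -4*q
(5995 - 28393) + a(172, -57) = (5995 - 28393) - 4*172 = -22398 - 688 = -23086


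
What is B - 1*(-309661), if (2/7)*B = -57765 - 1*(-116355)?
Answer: 514726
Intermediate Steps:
B = 205065 (B = 7*(-57765 - 1*(-116355))/2 = 7*(-57765 + 116355)/2 = (7/2)*58590 = 205065)
B - 1*(-309661) = 205065 - 1*(-309661) = 205065 + 309661 = 514726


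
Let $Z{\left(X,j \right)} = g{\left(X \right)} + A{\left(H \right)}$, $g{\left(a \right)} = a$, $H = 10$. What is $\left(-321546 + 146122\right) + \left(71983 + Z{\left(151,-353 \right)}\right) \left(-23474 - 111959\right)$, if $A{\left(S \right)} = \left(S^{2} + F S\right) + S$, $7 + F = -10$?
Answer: $-9761373466$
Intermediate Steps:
$F = -17$ ($F = -7 - 10 = -17$)
$A{\left(S \right)} = S^{2} - 16 S$ ($A{\left(S \right)} = \left(S^{2} - 17 S\right) + S = S^{2} - 16 S$)
$Z{\left(X,j \right)} = -60 + X$ ($Z{\left(X,j \right)} = X + 10 \left(-16 + 10\right) = X + 10 \left(-6\right) = X - 60 = -60 + X$)
$\left(-321546 + 146122\right) + \left(71983 + Z{\left(151,-353 \right)}\right) \left(-23474 - 111959\right) = \left(-321546 + 146122\right) + \left(71983 + \left(-60 + 151\right)\right) \left(-23474 - 111959\right) = -175424 + \left(71983 + 91\right) \left(-135433\right) = -175424 + 72074 \left(-135433\right) = -175424 - 9761198042 = -9761373466$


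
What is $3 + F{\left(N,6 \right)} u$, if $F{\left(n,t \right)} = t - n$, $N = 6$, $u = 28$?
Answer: $3$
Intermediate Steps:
$3 + F{\left(N,6 \right)} u = 3 + \left(6 - 6\right) 28 = 3 + 0 \cdot 28 = 3 + 0 = 3$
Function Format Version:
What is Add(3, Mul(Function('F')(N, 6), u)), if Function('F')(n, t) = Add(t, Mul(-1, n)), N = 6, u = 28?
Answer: 3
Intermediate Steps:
Add(3, Mul(Function('F')(N, 6), u)) = Add(3, Mul(Add(6, Mul(-1, 6)), 28)) = Add(3, Mul(Add(6, -6), 28)) = Add(3, Mul(0, 28)) = Add(3, 0) = 3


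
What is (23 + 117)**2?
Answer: 19600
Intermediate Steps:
(23 + 117)**2 = 140**2 = 19600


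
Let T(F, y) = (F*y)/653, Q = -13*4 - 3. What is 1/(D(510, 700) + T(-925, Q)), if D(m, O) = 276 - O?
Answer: -653/225997 ≈ -0.0028894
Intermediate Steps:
Q = -55 (Q = -52 - 3 = -55)
T(F, y) = F*y/653 (T(F, y) = (F*y)*(1/653) = F*y/653)
1/(D(510, 700) + T(-925, Q)) = 1/((276 - 1*700) + (1/653)*(-925)*(-55)) = 1/((276 - 700) + 50875/653) = 1/(-424 + 50875/653) = 1/(-225997/653) = -653/225997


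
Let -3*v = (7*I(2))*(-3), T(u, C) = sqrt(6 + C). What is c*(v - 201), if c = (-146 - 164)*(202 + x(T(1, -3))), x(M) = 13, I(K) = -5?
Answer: 15729400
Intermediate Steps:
c = -66650 (c = (-146 - 164)*(202 + 13) = -310*215 = -66650)
v = -35 (v = -7*(-5)*(-3)/3 = -(-35)*(-3)/3 = -1/3*105 = -35)
c*(v - 201) = -66650*(-35 - 201) = -66650*(-236) = 15729400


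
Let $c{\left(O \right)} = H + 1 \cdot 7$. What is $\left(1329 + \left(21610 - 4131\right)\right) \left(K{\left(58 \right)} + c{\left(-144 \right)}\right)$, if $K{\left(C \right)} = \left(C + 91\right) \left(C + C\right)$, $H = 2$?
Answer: $325246744$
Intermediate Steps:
$K{\left(C \right)} = 2 C \left(91 + C\right)$ ($K{\left(C \right)} = \left(91 + C\right) 2 C = 2 C \left(91 + C\right)$)
$c{\left(O \right)} = 9$ ($c{\left(O \right)} = 2 + 1 \cdot 7 = 2 + 7 = 9$)
$\left(1329 + \left(21610 - 4131\right)\right) \left(K{\left(58 \right)} + c{\left(-144 \right)}\right) = \left(1329 + \left(21610 - 4131\right)\right) \left(2 \cdot 58 \left(91 + 58\right) + 9\right) = \left(1329 + 17479\right) \left(2 \cdot 58 \cdot 149 + 9\right) = 18808 \left(17284 + 9\right) = 18808 \cdot 17293 = 325246744$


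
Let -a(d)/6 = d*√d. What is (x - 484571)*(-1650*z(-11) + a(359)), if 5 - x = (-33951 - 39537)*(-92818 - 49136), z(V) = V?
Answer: -189348062141700 + 22471389854172*√359 ≈ 2.3642e+14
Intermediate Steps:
x = -10431915547 (x = 5 - (-33951 - 39537)*(-92818 - 49136) = 5 - (-73488)*(-141954) = 5 - 1*10431915552 = 5 - 10431915552 = -10431915547)
a(d) = -6*d^(3/2) (a(d) = -6*d*√d = -6*d^(3/2))
(x - 484571)*(-1650*z(-11) + a(359)) = (-10431915547 - 484571)*(-1650*(-11) - 2154*√359) = -10432400118*(18150 - 2154*√359) = -189348062141700 + 22471389854172*√359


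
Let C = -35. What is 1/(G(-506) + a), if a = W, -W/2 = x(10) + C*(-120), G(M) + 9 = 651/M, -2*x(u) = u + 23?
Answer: -506/4238907 ≈ -0.00011937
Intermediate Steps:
x(u) = -23/2 - u/2 (x(u) = -(u + 23)/2 = -(23 + u)/2 = -23/2 - u/2)
G(M) = -9 + 651/M
W = -8367 (W = -2*((-23/2 - 1/2*10) - 35*(-120)) = -2*((-23/2 - 5) + 4200) = -2*(-33/2 + 4200) = -2*8367/2 = -8367)
a = -8367
1/(G(-506) + a) = 1/((-9 + 651/(-506)) - 8367) = 1/((-9 + 651*(-1/506)) - 8367) = 1/((-9 - 651/506) - 8367) = 1/(-5205/506 - 8367) = 1/(-4238907/506) = -506/4238907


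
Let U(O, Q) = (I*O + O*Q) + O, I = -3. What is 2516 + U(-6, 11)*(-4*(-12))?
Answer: -76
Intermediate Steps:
U(O, Q) = -2*O + O*Q (U(O, Q) = (-3*O + O*Q) + O = -2*O + O*Q)
2516 + U(-6, 11)*(-4*(-12)) = 2516 + (-6*(-2 + 11))*(-4*(-12)) = 2516 - 6*9*48 = 2516 - 54*48 = 2516 - 2592 = -76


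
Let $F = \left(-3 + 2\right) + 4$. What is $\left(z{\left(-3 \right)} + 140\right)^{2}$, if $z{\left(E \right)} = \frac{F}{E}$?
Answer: $19321$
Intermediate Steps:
$F = 3$ ($F = -1 + 4 = 3$)
$z{\left(E \right)} = \frac{3}{E}$
$\left(z{\left(-3 \right)} + 140\right)^{2} = \left(\frac{3}{-3} + 140\right)^{2} = \left(3 \left(- \frac{1}{3}\right) + 140\right)^{2} = \left(-1 + 140\right)^{2} = 139^{2} = 19321$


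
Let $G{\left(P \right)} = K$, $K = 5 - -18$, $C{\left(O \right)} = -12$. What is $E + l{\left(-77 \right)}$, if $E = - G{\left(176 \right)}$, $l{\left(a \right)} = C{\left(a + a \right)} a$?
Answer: $901$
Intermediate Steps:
$K = 23$ ($K = 5 + 18 = 23$)
$G{\left(P \right)} = 23$
$l{\left(a \right)} = - 12 a$
$E = -23$ ($E = \left(-1\right) 23 = -23$)
$E + l{\left(-77 \right)} = -23 - -924 = -23 + 924 = 901$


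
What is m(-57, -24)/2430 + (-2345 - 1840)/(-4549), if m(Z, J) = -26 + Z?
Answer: 9791983/11054070 ≈ 0.88583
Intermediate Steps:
m(-57, -24)/2430 + (-2345 - 1840)/(-4549) = (-26 - 57)/2430 + (-2345 - 1840)/(-4549) = -83*1/2430 - 4185*(-1/4549) = -83/2430 + 4185/4549 = 9791983/11054070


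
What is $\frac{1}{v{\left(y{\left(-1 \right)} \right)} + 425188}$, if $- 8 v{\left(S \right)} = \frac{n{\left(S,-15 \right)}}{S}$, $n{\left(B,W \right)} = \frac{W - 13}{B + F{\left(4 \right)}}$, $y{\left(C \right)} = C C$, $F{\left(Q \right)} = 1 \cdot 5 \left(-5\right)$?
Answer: $\frac{48}{20409017} \approx 2.3519 \cdot 10^{-6}$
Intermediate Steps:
$F{\left(Q \right)} = -25$ ($F{\left(Q \right)} = 5 \left(-5\right) = -25$)
$y{\left(C \right)} = C^{2}$
$n{\left(B,W \right)} = \frac{-13 + W}{-25 + B}$ ($n{\left(B,W \right)} = \frac{W - 13}{B - 25} = \frac{-13 + W}{-25 + B}$)
$v{\left(S \right)} = \frac{7}{2 S \left(-25 + S\right)}$ ($v{\left(S \right)} = - \frac{\frac{-13 - 15}{-25 + S} \frac{1}{S}}{8} = - \frac{\frac{1}{-25 + S} \left(-28\right) \frac{1}{S}}{8} = - \frac{- \frac{28}{-25 + S} \frac{1}{S}}{8} = - \frac{\left(-28\right) \frac{1}{S} \frac{1}{-25 + S}}{8} = \frac{7}{2 S \left(-25 + S\right)}$)
$\frac{1}{v{\left(y{\left(-1 \right)} \right)} + 425188} = \frac{1}{\frac{7}{2 \left(-1\right)^{2} \left(-25 + \left(-1\right)^{2}\right)} + 425188} = \frac{1}{\frac{7}{2 \cdot 1 \left(-25 + 1\right)} + 425188} = \frac{1}{\frac{7}{2} \cdot 1 \frac{1}{-24} + 425188} = \frac{1}{\frac{7}{2} \cdot 1 \left(- \frac{1}{24}\right) + 425188} = \frac{1}{- \frac{7}{48} + 425188} = \frac{1}{\frac{20409017}{48}} = \frac{48}{20409017}$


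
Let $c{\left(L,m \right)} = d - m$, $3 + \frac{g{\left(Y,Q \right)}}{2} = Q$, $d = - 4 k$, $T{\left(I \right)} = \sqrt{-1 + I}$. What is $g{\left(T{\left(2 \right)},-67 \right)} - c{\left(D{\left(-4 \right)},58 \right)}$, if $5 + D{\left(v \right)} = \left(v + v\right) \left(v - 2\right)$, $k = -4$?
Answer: $-98$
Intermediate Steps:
$d = 16$ ($d = \left(-4\right) \left(-4\right) = 16$)
$D{\left(v \right)} = -5 + 2 v \left(-2 + v\right)$ ($D{\left(v \right)} = -5 + \left(v + v\right) \left(v - 2\right) = -5 + 2 v \left(-2 + v\right)$)
$g{\left(Y,Q \right)} = -6 + 2 Q$
$c{\left(L,m \right)} = 16 - m$
$g{\left(T{\left(2 \right)},-67 \right)} - c{\left(D{\left(-4 \right)},58 \right)} = \left(-6 + 2 \left(-67\right)\right) - \left(16 - 58\right) = \left(-6 - 134\right) - \left(16 - 58\right) = -140 - -42 = -140 + 42 = -98$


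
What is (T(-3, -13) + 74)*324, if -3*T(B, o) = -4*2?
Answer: 24840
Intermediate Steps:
T(B, o) = 8/3 (T(B, o) = -(-4)*2/3 = -⅓*(-8) = 8/3)
(T(-3, -13) + 74)*324 = (8/3 + 74)*324 = (230/3)*324 = 24840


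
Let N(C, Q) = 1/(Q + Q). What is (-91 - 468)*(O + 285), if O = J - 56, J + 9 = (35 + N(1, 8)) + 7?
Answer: -2343887/16 ≈ -1.4649e+5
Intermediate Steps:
N(C, Q) = 1/(2*Q)
J = 529/16 (J = -9 + ((35 + (1/2)/8) + 7) = -9 + ((35 + (1/2)*(1/8)) + 7) = -9 + ((35 + 1/16) + 7) = -9 + (561/16 + 7) = -9 + 673/16 = 529/16 ≈ 33.063)
O = -367/16 (O = 529/16 - 56 = -367/16 ≈ -22.938)
(-91 - 468)*(O + 285) = (-91 - 468)*(-367/16 + 285) = -559*4193/16 = -2343887/16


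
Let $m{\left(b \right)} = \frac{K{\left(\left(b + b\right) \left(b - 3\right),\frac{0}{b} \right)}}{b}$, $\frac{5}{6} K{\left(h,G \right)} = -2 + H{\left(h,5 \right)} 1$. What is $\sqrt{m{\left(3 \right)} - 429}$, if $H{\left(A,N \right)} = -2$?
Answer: $\frac{i \sqrt{10765}}{5} \approx 20.751 i$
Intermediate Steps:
$K{\left(h,G \right)} = - \frac{24}{5}$ ($K{\left(h,G \right)} = \frac{6 \left(-2 - 2\right)}{5} = \frac{6}{5} \left(-4\right) = - \frac{24}{5}$)
$m{\left(b \right)} = - \frac{24}{5 b}$
$\sqrt{m{\left(3 \right)} - 429} = \sqrt{- \frac{24}{5 \cdot 3} - 429} = \sqrt{\left(- \frac{24}{5}\right) \frac{1}{3} - 429} = \sqrt{- \frac{8}{5} - 429} = \sqrt{- \frac{2153}{5}} = \frac{i \sqrt{10765}}{5}$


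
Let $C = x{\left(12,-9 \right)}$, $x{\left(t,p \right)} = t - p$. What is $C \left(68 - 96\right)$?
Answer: $-588$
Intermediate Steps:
$C = 21$ ($C = 12 - -9 = 12 + 9 = 21$)
$C \left(68 - 96\right) = 21 \left(68 - 96\right) = 21 \left(-28\right) = -588$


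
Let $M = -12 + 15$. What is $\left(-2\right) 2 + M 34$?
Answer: $98$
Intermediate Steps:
$M = 3$
$\left(-2\right) 2 + M 34 = \left(-2\right) 2 + 3 \cdot 34 = -4 + 102 = 98$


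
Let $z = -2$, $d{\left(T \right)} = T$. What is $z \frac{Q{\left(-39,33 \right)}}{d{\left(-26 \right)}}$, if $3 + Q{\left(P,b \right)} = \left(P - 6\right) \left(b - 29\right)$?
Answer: $- \frac{183}{13} \approx -14.077$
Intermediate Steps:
$Q{\left(P,b \right)} = -3 + \left(-29 + b\right) \left(-6 + P\right)$ ($Q{\left(P,b \right)} = -3 + \left(P - 6\right) \left(b - 29\right) = -3 + \left(-6 + P\right) \left(-29 + b\right) = -3 + \left(-29 + b\right) \left(-6 + P\right)$)
$z \frac{Q{\left(-39,33 \right)}}{d{\left(-26 \right)}} = - 2 \frac{171 - -1131 - 198 - 1287}{-26} = - 2 \left(171 + 1131 - 198 - 1287\right) \left(- \frac{1}{26}\right) = - 2 \left(\left(-183\right) \left(- \frac{1}{26}\right)\right) = \left(-2\right) \frac{183}{26} = - \frac{183}{13}$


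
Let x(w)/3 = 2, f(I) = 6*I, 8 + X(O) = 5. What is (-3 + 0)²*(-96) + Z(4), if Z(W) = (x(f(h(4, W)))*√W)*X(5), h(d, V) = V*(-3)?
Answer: -900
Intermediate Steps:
h(d, V) = -3*V
X(O) = -3 (X(O) = -8 + 5 = -3)
x(w) = 6 (x(w) = 3*2 = 6)
Z(W) = -18*√W (Z(W) = (6*√W)*(-3) = -18*√W)
(-3 + 0)²*(-96) + Z(4) = (-3 + 0)²*(-96) - 18*√4 = (-3)²*(-96) - 18*2 = 9*(-96) - 36 = -864 - 36 = -900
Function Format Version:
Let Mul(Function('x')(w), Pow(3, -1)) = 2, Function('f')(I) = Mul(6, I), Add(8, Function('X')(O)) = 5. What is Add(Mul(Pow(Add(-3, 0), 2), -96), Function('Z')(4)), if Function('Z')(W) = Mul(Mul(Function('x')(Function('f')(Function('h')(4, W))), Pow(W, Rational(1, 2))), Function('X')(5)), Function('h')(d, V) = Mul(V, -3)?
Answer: -900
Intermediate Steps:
Function('h')(d, V) = Mul(-3, V)
Function('X')(O) = -3 (Function('X')(O) = Add(-8, 5) = -3)
Function('x')(w) = 6 (Function('x')(w) = Mul(3, 2) = 6)
Function('Z')(W) = Mul(-18, Pow(W, Rational(1, 2))) (Function('Z')(W) = Mul(Mul(6, Pow(W, Rational(1, 2))), -3) = Mul(-18, Pow(W, Rational(1, 2))))
Add(Mul(Pow(Add(-3, 0), 2), -96), Function('Z')(4)) = Add(Mul(Pow(Add(-3, 0), 2), -96), Mul(-18, Pow(4, Rational(1, 2)))) = Add(Mul(Pow(-3, 2), -96), Mul(-18, 2)) = Add(Mul(9, -96), -36) = Add(-864, -36) = -900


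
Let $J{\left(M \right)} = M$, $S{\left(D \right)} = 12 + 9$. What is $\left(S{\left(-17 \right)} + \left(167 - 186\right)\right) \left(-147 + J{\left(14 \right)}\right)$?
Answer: $-266$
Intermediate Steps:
$S{\left(D \right)} = 21$
$\left(S{\left(-17 \right)} + \left(167 - 186\right)\right) \left(-147 + J{\left(14 \right)}\right) = \left(21 + \left(167 - 186\right)\right) \left(-147 + 14\right) = \left(21 + \left(167 - 186\right)\right) \left(-133\right) = \left(21 - 19\right) \left(-133\right) = 2 \left(-133\right) = -266$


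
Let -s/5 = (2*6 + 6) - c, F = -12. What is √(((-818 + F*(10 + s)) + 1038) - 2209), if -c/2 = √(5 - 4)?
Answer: 3*I*√101 ≈ 30.15*I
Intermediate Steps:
c = -2 (c = -2*√(5 - 4) = -2*√1 = -2*1 = -2)
s = -100 (s = -5*((2*6 + 6) - 1*(-2)) = -5*((12 + 6) + 2) = -5*(18 + 2) = -5*20 = -100)
√(((-818 + F*(10 + s)) + 1038) - 2209) = √(((-818 - 12*(10 - 100)) + 1038) - 2209) = √(((-818 - 12*(-90)) + 1038) - 2209) = √(((-818 + 1080) + 1038) - 2209) = √((262 + 1038) - 2209) = √(1300 - 2209) = √(-909) = 3*I*√101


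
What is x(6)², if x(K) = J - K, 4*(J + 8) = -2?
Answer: 841/4 ≈ 210.25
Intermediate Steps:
J = -17/2 (J = -8 + (¼)*(-2) = -8 - ½ = -17/2 ≈ -8.5000)
x(K) = -17/2 - K
x(6)² = (-17/2 - 1*6)² = (-17/2 - 6)² = (-29/2)² = 841/4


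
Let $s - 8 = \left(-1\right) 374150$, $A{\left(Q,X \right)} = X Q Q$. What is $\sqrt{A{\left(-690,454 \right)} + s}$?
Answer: $\sqrt{215775258} \approx 14689.0$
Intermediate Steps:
$A{\left(Q,X \right)} = X Q^{2}$ ($A{\left(Q,X \right)} = Q X Q = X Q^{2}$)
$s = -374142$ ($s = 8 - 374150 = -374142$)
$\sqrt{A{\left(-690,454 \right)} + s} = \sqrt{454 \left(-690\right)^{2} - 374142} = \sqrt{454 \cdot 476100 - 374142} = \sqrt{216149400 - 374142} = \sqrt{215775258}$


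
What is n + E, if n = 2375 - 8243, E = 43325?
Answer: 37457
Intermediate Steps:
n = -5868
n + E = -5868 + 43325 = 37457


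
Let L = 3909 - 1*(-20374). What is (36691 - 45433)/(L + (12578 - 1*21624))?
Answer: -2914/5079 ≈ -0.57374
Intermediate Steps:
L = 24283 (L = 3909 + 20374 = 24283)
(36691 - 45433)/(L + (12578 - 1*21624)) = (36691 - 45433)/(24283 + (12578 - 1*21624)) = -8742/(24283 + (12578 - 21624)) = -8742/(24283 - 9046) = -8742/15237 = -8742*1/15237 = -2914/5079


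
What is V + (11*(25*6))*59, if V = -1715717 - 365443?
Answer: -1983810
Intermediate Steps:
V = -2081160
V + (11*(25*6))*59 = -2081160 + (11*(25*6))*59 = -2081160 + (11*150)*59 = -2081160 + 1650*59 = -2081160 + 97350 = -1983810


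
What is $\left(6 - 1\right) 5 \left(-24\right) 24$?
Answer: $-14400$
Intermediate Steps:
$\left(6 - 1\right) 5 \left(-24\right) 24 = 5 \cdot 5 \left(-24\right) 24 = 25 \left(-24\right) 24 = \left(-600\right) 24 = -14400$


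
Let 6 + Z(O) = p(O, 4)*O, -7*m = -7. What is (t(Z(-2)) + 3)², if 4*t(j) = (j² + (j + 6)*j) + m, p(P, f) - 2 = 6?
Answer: 720801/16 ≈ 45050.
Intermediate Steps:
m = 1 (m = -⅐*(-7) = 1)
p(P, f) = 8 (p(P, f) = 2 + 6 = 8)
Z(O) = -6 + 8*O
t(j) = ¼ + j²/4 + j*(6 + j)/4 (t(j) = ((j² + (j + 6)*j) + 1)/4 = ((j² + (6 + j)*j) + 1)/4 = ((j² + j*(6 + j)) + 1)/4 = (1 + j² + j*(6 + j))/4 = ¼ + j²/4 + j*(6 + j)/4)
(t(Z(-2)) + 3)² = ((¼ + (-6 + 8*(-2))²/2 + 3*(-6 + 8*(-2))/2) + 3)² = ((¼ + (-6 - 16)²/2 + 3*(-6 - 16)/2) + 3)² = ((¼ + (½)*(-22)² + (3/2)*(-22)) + 3)² = ((¼ + (½)*484 - 33) + 3)² = ((¼ + 242 - 33) + 3)² = (837/4 + 3)² = (849/4)² = 720801/16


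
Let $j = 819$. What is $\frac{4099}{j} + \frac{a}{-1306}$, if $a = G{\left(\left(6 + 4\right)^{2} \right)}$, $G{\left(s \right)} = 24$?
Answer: $\frac{2666819}{534807} \approx 4.9865$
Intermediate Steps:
$a = 24$
$\frac{4099}{j} + \frac{a}{-1306} = \frac{4099}{819} + \frac{24}{-1306} = 4099 \cdot \frac{1}{819} + 24 \left(- \frac{1}{1306}\right) = \frac{4099}{819} - \frac{12}{653} = \frac{2666819}{534807}$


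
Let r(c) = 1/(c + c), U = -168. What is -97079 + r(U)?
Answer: -32618545/336 ≈ -97079.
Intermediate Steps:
r(c) = 1/(2*c)
-97079 + r(U) = -97079 + (1/2)/(-168) = -97079 + (1/2)*(-1/168) = -97079 - 1/336 = -32618545/336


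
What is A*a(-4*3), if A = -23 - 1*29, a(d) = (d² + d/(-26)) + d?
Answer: -6888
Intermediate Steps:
a(d) = d² + 25*d/26 (a(d) = (d² - d/26) + d = d² + 25*d/26)
A = -52 (A = -23 - 29 = -52)
A*a(-4*3) = -2*(-4*3)*(25 + 26*(-4*3)) = -2*(-12)*(25 + 26*(-12)) = -2*(-12)*(25 - 312) = -2*(-12)*(-287) = -52*1722/13 = -6888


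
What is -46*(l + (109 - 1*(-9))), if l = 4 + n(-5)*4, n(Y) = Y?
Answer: -4692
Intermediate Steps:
l = -16 (l = 4 - 5*4 = 4 - 20 = -16)
-46*(l + (109 - 1*(-9))) = -46*(-16 + (109 - 1*(-9))) = -46*(-16 + (109 + 9)) = -46*(-16 + 118) = -46*102 = -4692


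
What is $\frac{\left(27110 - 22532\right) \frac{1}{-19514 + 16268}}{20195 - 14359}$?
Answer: $- \frac{763}{3157276} \approx -0.00024166$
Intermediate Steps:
$\frac{\left(27110 - 22532\right) \frac{1}{-19514 + 16268}}{20195 - 14359} = \frac{4578 \frac{1}{-3246}}{5836} = 4578 \left(- \frac{1}{3246}\right) \frac{1}{5836} = \left(- \frac{763}{541}\right) \frac{1}{5836} = - \frac{763}{3157276}$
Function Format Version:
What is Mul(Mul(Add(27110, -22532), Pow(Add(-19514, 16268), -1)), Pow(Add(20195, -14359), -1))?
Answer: Rational(-763, 3157276) ≈ -0.00024166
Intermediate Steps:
Mul(Mul(Add(27110, -22532), Pow(Add(-19514, 16268), -1)), Pow(Add(20195, -14359), -1)) = Mul(Mul(4578, Pow(-3246, -1)), Pow(5836, -1)) = Mul(Mul(4578, Rational(-1, 3246)), Rational(1, 5836)) = Mul(Rational(-763, 541), Rational(1, 5836)) = Rational(-763, 3157276)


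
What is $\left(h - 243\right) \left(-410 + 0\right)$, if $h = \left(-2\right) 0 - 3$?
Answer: $100860$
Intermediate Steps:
$h = -3$ ($h = 0 - 3 = -3$)
$\left(h - 243\right) \left(-410 + 0\right) = \left(-3 - 243\right) \left(-410 + 0\right) = \left(-246\right) \left(-410\right) = 100860$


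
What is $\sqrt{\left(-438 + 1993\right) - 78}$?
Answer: $\sqrt{1477} \approx 38.432$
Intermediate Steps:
$\sqrt{\left(-438 + 1993\right) - 78} = \sqrt{1555 - 78} = \sqrt{1477}$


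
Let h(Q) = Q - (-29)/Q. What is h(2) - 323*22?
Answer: -14179/2 ≈ -7089.5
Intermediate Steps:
h(Q) = Q + 29/Q
h(2) - 323*22 = (2 + 29/2) - 323*22 = (2 + 29*(½)) - 1*7106 = (2 + 29/2) - 7106 = 33/2 - 7106 = -14179/2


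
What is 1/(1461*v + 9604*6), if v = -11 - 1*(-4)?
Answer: 1/47397 ≈ 2.1098e-5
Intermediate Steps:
v = -7 (v = -11 + 4 = -7)
1/(1461*v + 9604*6) = 1/(1461*(-7) + 9604*6) = 1/(-10227 + 57624) = 1/47397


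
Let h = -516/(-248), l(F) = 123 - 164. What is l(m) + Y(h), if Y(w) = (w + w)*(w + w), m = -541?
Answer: -22760/961 ≈ -23.684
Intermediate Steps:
l(F) = -41
h = 129/62 (h = -516*(-1/248) = 129/62 ≈ 2.0806)
Y(w) = 4*w**2 (Y(w) = (2*w)*(2*w) = 4*w**2)
l(m) + Y(h) = -41 + 4*(129/62)**2 = -41 + 4*(16641/3844) = -41 + 16641/961 = -22760/961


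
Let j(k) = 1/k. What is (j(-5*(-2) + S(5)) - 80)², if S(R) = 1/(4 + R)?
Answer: 52867441/8281 ≈ 6384.2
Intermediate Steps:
(j(-5*(-2) + S(5)) - 80)² = (1/(-5*(-2) + 1/(4 + 5)) - 80)² = (1/(10 + 1/9) - 80)² = (1/(10 + ⅑) - 80)² = (1/(91/9) - 80)² = (9/91 - 80)² = (-7271/91)² = 52867441/8281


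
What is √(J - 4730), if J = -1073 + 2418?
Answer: I*√3385 ≈ 58.181*I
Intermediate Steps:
J = 1345
√(J - 4730) = √(1345 - 4730) = √(-3385) = I*√3385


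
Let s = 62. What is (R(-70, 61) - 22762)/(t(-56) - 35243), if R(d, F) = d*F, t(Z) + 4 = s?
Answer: 872/1135 ≈ 0.76828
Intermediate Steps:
t(Z) = 58 (t(Z) = -4 + 62 = 58)
R(d, F) = F*d
(R(-70, 61) - 22762)/(t(-56) - 35243) = (61*(-70) - 22762)/(58 - 35243) = (-4270 - 22762)/(-35185) = -27032*(-1/35185) = 872/1135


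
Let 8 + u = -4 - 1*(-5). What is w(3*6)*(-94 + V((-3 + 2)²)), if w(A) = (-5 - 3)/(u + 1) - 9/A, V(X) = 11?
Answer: -415/6 ≈ -69.167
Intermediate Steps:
u = -7 (u = -8 + (-4 - 1*(-5)) = -8 + (-4 + 5) = -8 + 1 = -7)
w(A) = 4/3 - 9/A (w(A) = (-5 - 3)/(-7 + 1) - 9/A = -8/(-6) - 9/A = -8*(-⅙) - 9/A = 4/3 - 9/A)
w(3*6)*(-94 + V((-3 + 2)²)) = (4/3 - 9/(3*6))*(-94 + 11) = (4/3 - 9/18)*(-83) = (4/3 - 9*1/18)*(-83) = (4/3 - ½)*(-83) = (⅚)*(-83) = -415/6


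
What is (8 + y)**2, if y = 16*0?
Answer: 64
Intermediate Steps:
y = 0
(8 + y)**2 = (8 + 0)**2 = 8**2 = 64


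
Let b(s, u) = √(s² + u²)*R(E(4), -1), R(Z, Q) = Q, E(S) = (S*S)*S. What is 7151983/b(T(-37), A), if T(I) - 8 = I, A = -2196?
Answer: -7151983*√4823257/4823257 ≈ -3256.5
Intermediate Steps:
E(S) = S³ (E(S) = S²*S = S³)
T(I) = 8 + I
b(s, u) = -√(s² + u²) (b(s, u) = √(s² + u²)*(-1) = -√(s² + u²))
7151983/b(T(-37), A) = 7151983/((-√((8 - 37)² + (-2196)²))) = 7151983/((-√((-29)² + 4822416))) = 7151983/((-√(841 + 4822416))) = 7151983/((-√4823257)) = 7151983*(-√4823257/4823257) = -7151983*√4823257/4823257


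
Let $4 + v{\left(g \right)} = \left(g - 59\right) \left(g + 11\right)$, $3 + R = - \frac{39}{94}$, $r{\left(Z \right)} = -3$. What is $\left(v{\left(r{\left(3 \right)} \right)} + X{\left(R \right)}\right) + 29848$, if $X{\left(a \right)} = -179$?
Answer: $29169$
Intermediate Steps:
$R = - \frac{321}{94}$ ($R = -3 - \frac{39}{94} = - \frac{321}{94} \approx -3.4149$)
$v{\left(g \right)} = -4 + \left(-59 + g\right) \left(11 + g\right)$ ($v{\left(g \right)} = -4 + \left(g - 59\right) \left(g + 11\right) = -4 + \left(-59 + g\right) \left(11 + g\right)$)
$\left(v{\left(r{\left(3 \right)} \right)} + X{\left(R \right)}\right) + 29848 = \left(\left(-653 + \left(-3\right)^{2} - -144\right) - 179\right) + 29848 = \left(\left(-653 + 9 + 144\right) - 179\right) + 29848 = \left(-500 - 179\right) + 29848 = -679 + 29848 = 29169$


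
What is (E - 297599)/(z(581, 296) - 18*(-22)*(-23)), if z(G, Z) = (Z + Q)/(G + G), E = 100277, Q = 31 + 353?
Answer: 57322041/2645704 ≈ 21.666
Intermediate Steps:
Q = 384
z(G, Z) = (384 + Z)/(2*G) (z(G, Z) = (Z + 384)/(G + G) = (384 + Z)/((2*G)) = (384 + Z)*(1/(2*G)) = (384 + Z)/(2*G))
(E - 297599)/(z(581, 296) - 18*(-22)*(-23)) = (100277 - 297599)/((½)*(384 + 296)/581 - 18*(-22)*(-23)) = -197322/((½)*(1/581)*680 + 396*(-23)) = -197322/(340/581 - 9108) = -197322/(-5291408/581) = -197322*(-581/5291408) = 57322041/2645704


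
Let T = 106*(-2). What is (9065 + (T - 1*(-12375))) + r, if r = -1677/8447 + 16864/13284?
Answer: 595528237271/28052487 ≈ 21229.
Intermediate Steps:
T = -212
r = 30043235/28052487 (r = -1677*1/8447 + 16864*(1/13284) = -1677/8447 + 4216/3321 = 30043235/28052487 ≈ 1.0710)
(9065 + (T - 1*(-12375))) + r = (9065 + (-212 - 1*(-12375))) + 30043235/28052487 = (9065 + (-212 + 12375)) + 30043235/28052487 = (9065 + 12163) + 30043235/28052487 = 21228 + 30043235/28052487 = 595528237271/28052487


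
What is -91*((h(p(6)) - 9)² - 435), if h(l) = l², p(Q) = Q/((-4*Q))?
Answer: 8272901/256 ≈ 32316.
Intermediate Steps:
p(Q) = -¼ (p(Q) = Q*(-1/(4*Q)) = -¼)
-91*((h(p(6)) - 9)² - 435) = -91*(((-¼)² - 9)² - 435) = -91*((1/16 - 9)² - 435) = -91*((-143/16)² - 435) = -91*(20449/256 - 435) = -91*(-90911/256) = 8272901/256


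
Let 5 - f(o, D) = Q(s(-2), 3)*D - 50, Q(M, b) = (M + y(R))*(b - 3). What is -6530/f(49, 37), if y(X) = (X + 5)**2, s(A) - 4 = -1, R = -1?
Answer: -1306/11 ≈ -118.73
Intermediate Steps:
s(A) = 3 (s(A) = 4 - 1 = 3)
y(X) = (5 + X)**2
Q(M, b) = (-3 + b)*(16 + M) (Q(M, b) = (M + (5 - 1)**2)*(b - 3) = (M + 4**2)*(-3 + b) = (M + 16)*(-3 + b) = (16 + M)*(-3 + b) = (-3 + b)*(16 + M))
f(o, D) = 55 (f(o, D) = 5 - ((-48 - 3*3 + 16*3 + 3*3)*D - 50) = 5 - ((-48 - 9 + 48 + 9)*D - 50) = 5 - (0*D - 50) = 5 - (0 - 50) = 5 - 1*(-50) = 5 + 50 = 55)
-6530/f(49, 37) = -6530/55 = -1*1306/11 = -1306/11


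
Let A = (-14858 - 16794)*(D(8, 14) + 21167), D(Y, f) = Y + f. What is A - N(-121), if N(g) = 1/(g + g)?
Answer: -162303163175/242 ≈ -6.7067e+8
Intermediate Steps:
N(g) = 1/(2*g)
A = -670674228 (A = (-14858 - 16794)*((8 + 14) + 21167) = -31652*(22 + 21167) = -31652*21189 = -670674228)
A - N(-121) = -670674228 - 1/(2*(-121)) = -670674228 - (-1)/(2*121) = -670674228 - 1*(-1/242) = -670674228 + 1/242 = -162303163175/242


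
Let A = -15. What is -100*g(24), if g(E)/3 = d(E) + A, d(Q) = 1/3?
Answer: 4400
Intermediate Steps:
d(Q) = ⅓
g(E) = -44 (g(E) = 3*(⅓ - 15) = 3*(-44/3) = -44)
-100*g(24) = -100*(-44) = 4400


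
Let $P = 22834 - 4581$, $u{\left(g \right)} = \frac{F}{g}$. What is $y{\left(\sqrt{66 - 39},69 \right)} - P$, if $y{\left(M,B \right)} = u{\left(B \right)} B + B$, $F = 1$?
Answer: $-18183$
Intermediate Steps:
$u{\left(g \right)} = \frac{1}{g}$ ($u{\left(g \right)} = 1 \frac{1}{g} = \frac{1}{g}$)
$y{\left(M,B \right)} = 1 + B$ ($y{\left(M,B \right)} = \frac{B}{B} + B = 1 + B$)
$P = 18253$
$y{\left(\sqrt{66 - 39},69 \right)} - P = \left(1 + 69\right) - 18253 = 70 - 18253 = -18183$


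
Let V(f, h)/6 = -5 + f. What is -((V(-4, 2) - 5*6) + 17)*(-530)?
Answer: -35510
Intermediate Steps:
V(f, h) = -30 + 6*f (V(f, h) = 6*(-5 + f) = -30 + 6*f)
-((V(-4, 2) - 5*6) + 17)*(-530) = -(((-30 + 6*(-4)) - 5*6) + 17)*(-530) = -(((-30 - 24) - 30) + 17)*(-530) = -((-54 - 30) + 17)*(-530) = -(-84 + 17)*(-530) = -(-67)*(-530) = -1*35510 = -35510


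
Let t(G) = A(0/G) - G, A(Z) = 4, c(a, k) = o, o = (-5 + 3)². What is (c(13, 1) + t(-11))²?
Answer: 361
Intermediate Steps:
o = 4 (o = (-2)² = 4)
c(a, k) = 4
t(G) = 4 - G
(c(13, 1) + t(-11))² = (4 + (4 - 1*(-11)))² = (4 + (4 + 11))² = (4 + 15)² = 19² = 361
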